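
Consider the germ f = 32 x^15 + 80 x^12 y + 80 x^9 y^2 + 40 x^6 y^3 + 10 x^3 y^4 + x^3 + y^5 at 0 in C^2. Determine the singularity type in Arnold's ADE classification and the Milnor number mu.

The Hessian of f at 0 is [[0, 0], [0, 0]] with rank 0, so corank 2. A Groebner basis of the Jacobian ideal J(f) in C{x,y} is {y^4, x^2}; counting standard monomials gives mu = 8. Corank 2; j^3 = x^3 is a perfect cube, so E-series; the 5-jet and mu = 8 give E_8.

Type E_{8}, Milnor number mu = 8.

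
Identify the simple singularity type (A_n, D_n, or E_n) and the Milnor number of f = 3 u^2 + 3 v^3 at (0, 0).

The Hessian of f at 0 is [[6, 0], [0, 0]] with rank 1, so corank 1. A Groebner basis of the Jacobian ideal J(f) in C{u,v} is {v^2, u}; counting standard monomials gives mu = 2. Corank 1: A-series; mu = 2 gives A_2.

Type A2, Milnor number mu = 2.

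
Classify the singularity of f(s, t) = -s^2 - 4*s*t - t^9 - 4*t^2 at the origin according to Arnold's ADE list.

A_8

The Hessian of f at 0 has rank 1. Corank 1: A-series; mu = 8 gives A_8.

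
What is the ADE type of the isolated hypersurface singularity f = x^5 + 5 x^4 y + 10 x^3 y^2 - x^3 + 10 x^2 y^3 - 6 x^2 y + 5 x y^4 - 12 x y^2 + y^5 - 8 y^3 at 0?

E_{8}

The Hessian of f at 0 has rank 0. Corank 2; j^3 = -(x + 2*y)^3 is a perfect cube, so E-series; the 5-jet and mu = 8 give E_8.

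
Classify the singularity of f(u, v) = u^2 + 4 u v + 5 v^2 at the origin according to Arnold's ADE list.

A_1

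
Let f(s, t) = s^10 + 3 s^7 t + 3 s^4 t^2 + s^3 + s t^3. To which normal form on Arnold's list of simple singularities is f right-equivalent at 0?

The Hessian of f at 0 has rank 0. Corank 2; j^3 = s^3 is a perfect cube, so E-series; the 4-jet and mu = 7 give E_7.

E7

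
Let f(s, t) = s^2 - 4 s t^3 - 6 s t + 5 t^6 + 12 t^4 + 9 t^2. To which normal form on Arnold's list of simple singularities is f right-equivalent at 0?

A_5

The Hessian of f at 0 has rank 1. Corank 1: A-series; mu = 5 gives A_5.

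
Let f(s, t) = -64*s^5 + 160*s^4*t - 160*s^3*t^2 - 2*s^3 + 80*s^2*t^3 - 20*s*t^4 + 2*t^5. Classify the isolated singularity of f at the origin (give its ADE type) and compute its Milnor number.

Type E_8, Milnor number mu = 8.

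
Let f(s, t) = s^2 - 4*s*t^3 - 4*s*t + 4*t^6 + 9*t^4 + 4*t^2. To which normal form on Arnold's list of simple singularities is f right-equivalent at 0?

The Hessian of f at 0 is [[2, -4], [-4, 8]] with rank 1, so corank 1. A Groebner basis of the Jacobian ideal J(f) in C{s,t} is {t^3, s - 2*t}; counting standard monomials gives mu = 3. Corank 1: A-series; mu = 3 gives A_3.

A_3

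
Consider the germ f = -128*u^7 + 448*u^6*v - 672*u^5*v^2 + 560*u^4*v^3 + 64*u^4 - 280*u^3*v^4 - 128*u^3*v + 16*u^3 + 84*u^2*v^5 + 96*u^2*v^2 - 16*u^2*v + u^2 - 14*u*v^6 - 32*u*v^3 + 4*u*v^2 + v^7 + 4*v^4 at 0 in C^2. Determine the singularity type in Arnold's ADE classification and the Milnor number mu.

The Hessian of f at 0 has rank 1. Corank 1: A-series; mu = 6 gives A_6.

Type A_6, Milnor number mu = 6.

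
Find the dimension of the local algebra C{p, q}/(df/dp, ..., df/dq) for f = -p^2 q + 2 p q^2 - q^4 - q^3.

5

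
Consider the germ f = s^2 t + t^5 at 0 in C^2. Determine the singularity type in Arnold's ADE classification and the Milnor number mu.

Type D_{6}, Milnor number mu = 6.

The Hessian of f at 0 has rank 0. Corank 2; j^3 = s^2*t has shape L^2 M (L != M), so D-series; mu = 6 gives D_6.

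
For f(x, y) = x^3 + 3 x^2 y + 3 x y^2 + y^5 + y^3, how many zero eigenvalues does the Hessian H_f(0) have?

The Hessian at 0 is [[0, 0], [0, 0]] of rank 0; hence corank 2.

2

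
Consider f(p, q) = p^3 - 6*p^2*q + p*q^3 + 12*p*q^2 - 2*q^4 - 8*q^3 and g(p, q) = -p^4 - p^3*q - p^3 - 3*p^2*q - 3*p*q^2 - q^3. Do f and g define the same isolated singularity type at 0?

The Hessian of f at 0 has rank 0. Corank 2; j^3 = (p - 2*q)^3 is a perfect cube, so E-series; the 4-jet and mu = 7 give E_7. The Hessian of g at 0 has rank 0. Corank 2; j^3 = -(p + q)^3 is a perfect cube, so E-series; the 4-jet and mu = 7 give E_7. Both have type E_7, hence right-equivalent.

Yes.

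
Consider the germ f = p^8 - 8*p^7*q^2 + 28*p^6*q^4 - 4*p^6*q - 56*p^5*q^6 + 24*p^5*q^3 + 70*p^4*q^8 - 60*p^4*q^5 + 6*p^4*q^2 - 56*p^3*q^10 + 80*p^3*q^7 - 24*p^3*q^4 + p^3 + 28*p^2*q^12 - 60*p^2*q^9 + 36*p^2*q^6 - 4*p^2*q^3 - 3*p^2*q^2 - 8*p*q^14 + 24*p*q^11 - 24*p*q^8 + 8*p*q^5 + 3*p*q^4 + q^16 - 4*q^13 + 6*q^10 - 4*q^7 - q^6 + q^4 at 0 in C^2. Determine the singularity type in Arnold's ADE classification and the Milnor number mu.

The Hessian of f at 0 is [[0, 0], [0, 0]] with rank 0, so corank 2. A Groebner basis of the Jacobian ideal J(f) in C{p,q} is {p^3, p^2*q, -p^2/2 + p*q^2, q^3}; counting standard monomials gives mu = 6. Corank 2; j^3 = p^3 is a perfect cube, so E-series; the 4-jet and mu = 6 give E_6.

Type E6, Milnor number mu = 6.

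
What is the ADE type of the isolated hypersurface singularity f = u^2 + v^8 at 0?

The Hessian of f at 0 has rank 1. Corank 1: A-series; mu = 7 gives A_7.

A7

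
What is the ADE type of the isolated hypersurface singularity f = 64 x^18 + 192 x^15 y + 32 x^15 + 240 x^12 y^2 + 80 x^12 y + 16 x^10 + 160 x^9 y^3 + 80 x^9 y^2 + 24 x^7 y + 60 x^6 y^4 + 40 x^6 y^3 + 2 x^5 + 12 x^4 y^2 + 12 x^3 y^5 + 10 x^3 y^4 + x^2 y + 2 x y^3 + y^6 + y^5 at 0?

D7

The Hessian of f at 0 has rank 0. Corank 2; j^3 = x^2*y has shape L^2 M (L != M), so D-series; mu = 7 gives D_7.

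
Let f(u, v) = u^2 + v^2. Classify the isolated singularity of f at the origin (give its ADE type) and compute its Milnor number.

The Hessian of f at 0 has rank 2. Corank 0: nondegenerate Morse point, so A_1.

Type A_{1}, Milnor number mu = 1.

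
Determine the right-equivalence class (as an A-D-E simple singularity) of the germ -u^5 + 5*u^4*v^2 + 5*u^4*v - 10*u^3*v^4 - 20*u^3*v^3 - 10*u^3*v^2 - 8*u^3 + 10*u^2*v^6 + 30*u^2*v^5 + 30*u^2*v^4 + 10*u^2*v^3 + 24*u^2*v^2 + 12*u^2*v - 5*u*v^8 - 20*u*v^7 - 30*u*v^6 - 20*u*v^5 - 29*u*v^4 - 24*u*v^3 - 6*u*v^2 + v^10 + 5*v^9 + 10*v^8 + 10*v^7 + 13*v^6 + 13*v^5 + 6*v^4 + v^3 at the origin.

The Hessian of f at 0 is [[0, 0], [0, 0]] with rank 0, so corank 2. A Groebner basis of the Jacobian ideal J(f) in C{u,v} is {5*u^2/8 + u*v^3 - 5*u*v^2/4 - 5*u*v/8 + 5*v^3/8 + 5*v^2/32, u^2 - 2*u*v^2 - u*v + v^4 + v^3 + v^2/4, u^3 + 3*u^2/8 - 3*u*v^2/2 - 3*u*v/8 + 5*v^3/8 + 3*v^2/32, u^2*v + u^2/4 - 3*u*v^2/2 - u*v/4 + v^3/2 + v^2/16}; counting standard monomials gives mu = 8. Corank 2; j^3 = -(2*u - v)^3 is a perfect cube, so E-series; the 5-jet and mu = 8 give E_8.

E_{8}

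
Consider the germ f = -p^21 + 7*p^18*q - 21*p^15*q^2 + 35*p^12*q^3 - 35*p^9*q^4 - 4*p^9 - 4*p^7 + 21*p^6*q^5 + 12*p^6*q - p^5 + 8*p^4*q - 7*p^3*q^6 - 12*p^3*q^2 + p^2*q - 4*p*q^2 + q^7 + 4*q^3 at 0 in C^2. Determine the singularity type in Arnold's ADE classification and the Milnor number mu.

The Hessian of f at 0 has rank 0. Corank 2; j^3 = q*(p - 2*q)^2 has shape L^2 M (L != M), so D-series; mu = 8 gives D_8.

Type D_{8}, Milnor number mu = 8.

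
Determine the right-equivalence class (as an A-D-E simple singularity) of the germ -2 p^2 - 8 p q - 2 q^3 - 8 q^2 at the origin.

A_{2}

The Hessian of f at 0 has rank 1. Corank 1: A-series; mu = 2 gives A_2.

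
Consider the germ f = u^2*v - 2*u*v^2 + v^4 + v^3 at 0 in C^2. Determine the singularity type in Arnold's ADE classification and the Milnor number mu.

The Hessian of f at 0 is [[0, 0], [0, 0]] with rank 0, so corank 2. A Groebner basis of the Jacobian ideal J(f) in C{u,v} is {u^3 + u^2/4 - v^2/4, u^2/4 + v^3 - v^2/4, u*v - v^2}; counting standard monomials gives mu = 5. Corank 2; j^3 = v*(u - v)^2 has shape L^2 M (L != M), so D-series; mu = 5 gives D_5.

Type D_5, Milnor number mu = 5.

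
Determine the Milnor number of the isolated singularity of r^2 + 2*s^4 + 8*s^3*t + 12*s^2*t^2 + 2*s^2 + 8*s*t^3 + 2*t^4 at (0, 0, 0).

The Hessian of f at 0 has rank 2. Corank 1: A-series; mu = 3 gives A_3.

3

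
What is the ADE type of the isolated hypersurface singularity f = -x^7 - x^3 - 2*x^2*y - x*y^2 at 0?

D_{8}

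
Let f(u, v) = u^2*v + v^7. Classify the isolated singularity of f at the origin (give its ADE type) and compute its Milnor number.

The Hessian of f at 0 is [[0, 0], [0, 0]] with rank 0, so corank 2. A Groebner basis of the Jacobian ideal J(f) in C{u,v} is {u^2/7 + v^6, u^3, u*v}; counting standard monomials gives mu = 8. Corank 2; j^3 = u^2*v has shape L^2 M (L != M), so D-series; mu = 8 gives D_8.

Type D8, Milnor number mu = 8.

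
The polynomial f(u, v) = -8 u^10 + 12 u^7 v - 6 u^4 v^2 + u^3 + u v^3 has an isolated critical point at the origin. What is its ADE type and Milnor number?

Type E7, Milnor number mu = 7.

The Hessian of f at 0 is [[0, 0], [0, 0]] with rank 0, so corank 2. A Groebner basis of the Jacobian ideal J(f) in C{u,v} is {u^3, u*v^2, 3*u^2 + v^3}; counting standard monomials gives mu = 7. Corank 2; j^3 = u^3 is a perfect cube, so E-series; the 4-jet and mu = 7 give E_7.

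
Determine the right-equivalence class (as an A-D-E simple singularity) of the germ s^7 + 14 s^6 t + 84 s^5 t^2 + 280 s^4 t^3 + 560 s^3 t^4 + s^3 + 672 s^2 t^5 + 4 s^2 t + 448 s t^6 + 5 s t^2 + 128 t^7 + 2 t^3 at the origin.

D_8

The Hessian of f at 0 has rank 0. Corank 2; j^3 = (s + t)^2*(s + 2*t) has shape L^2 M (L != M), so D-series; mu = 8 gives D_8.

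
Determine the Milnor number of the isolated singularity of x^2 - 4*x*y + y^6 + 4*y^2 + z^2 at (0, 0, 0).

The Hessian of f at 0 has rank 2. Corank 1: A-series; mu = 5 gives A_5.

5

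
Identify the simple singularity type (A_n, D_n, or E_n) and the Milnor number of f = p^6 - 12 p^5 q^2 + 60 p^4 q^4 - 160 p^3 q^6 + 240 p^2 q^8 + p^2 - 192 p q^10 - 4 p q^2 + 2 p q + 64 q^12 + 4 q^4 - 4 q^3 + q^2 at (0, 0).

The Hessian of f at 0 has rank 1. Corank 1: A-series; mu = 5 gives A_5.

Type A5, Milnor number mu = 5.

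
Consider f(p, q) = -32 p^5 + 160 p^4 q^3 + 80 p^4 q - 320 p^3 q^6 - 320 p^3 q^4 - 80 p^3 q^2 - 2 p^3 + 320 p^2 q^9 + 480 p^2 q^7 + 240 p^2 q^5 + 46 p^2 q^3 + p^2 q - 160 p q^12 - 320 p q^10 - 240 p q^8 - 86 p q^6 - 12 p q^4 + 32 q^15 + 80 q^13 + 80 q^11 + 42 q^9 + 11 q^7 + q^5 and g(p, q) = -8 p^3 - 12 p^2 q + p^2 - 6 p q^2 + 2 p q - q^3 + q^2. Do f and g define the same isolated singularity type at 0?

No.

The Hessian of f at 0 is [[0, 0], [0, 0]] with rank 0, so corank 2. A Groebner basis of the Jacobian ideal J(f) in C{p,q} is {p*q/9 + q^4, p*q^2, p^2 - 5*p*q/9}; counting standard monomials gives mu = 6. Corank 2; j^3 = -p^2*(2*p - q) has shape L^2 M (L != M), so D-series; mu = 6 gives D_6. The Hessian of g at 0 is [[2, 2], [2, 2]] with rank 1, so corank 1. A Groebner basis of the Jacobian ideal J(g) in C{p,q} is {q^2, p + q}; counting standard monomials gives mu = 2. Corank 1: A-series; mu = 2 gives A_2. f is D_6 but g is A_2, hence not right-equivalent.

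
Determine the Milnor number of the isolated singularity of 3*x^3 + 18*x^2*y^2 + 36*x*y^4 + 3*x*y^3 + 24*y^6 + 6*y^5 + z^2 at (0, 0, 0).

7

The Hessian of f at 0 is [[0, 0, 0], [0, 0, 0], [0, 0, 2]] with rank 1, so corank 2. A Groebner basis of the Jacobian ideal J(f) in C{x,y,z} is {-x^2/4 + y^4 - y^3/12, x^3, x^2*y + x^2/12 + y^3/36, x^2/2 + x*y^2 + y^3/6, z}; counting standard monomials gives mu = 7. Corank 2; j^3 = 3*x^3 is a perfect cube, so E-series; the 4-jet and mu = 7 give E_7.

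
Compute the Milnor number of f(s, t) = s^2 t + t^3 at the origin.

4

The Hessian of f at 0 is [[0, 0], [0, 0]] with rank 0, so corank 2. A Groebner basis of the Jacobian ideal J(f) in C{s,t} is {t^3, s^2 + 3*t^2, s*t}; counting standard monomials gives mu = 4. Corank 2; j^3 = t*(s^2 + t^2) splits into three distinct lines over C (the quadratic factor has nonzero discriminant), so D_4.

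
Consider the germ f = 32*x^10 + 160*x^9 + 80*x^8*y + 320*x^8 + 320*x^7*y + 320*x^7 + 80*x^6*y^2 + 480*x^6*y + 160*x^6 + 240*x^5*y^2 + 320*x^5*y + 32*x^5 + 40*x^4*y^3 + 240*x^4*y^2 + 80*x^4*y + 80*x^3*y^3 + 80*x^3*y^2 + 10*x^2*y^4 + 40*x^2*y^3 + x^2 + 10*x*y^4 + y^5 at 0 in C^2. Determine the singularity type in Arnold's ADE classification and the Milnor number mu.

The Hessian of f at 0 has rank 1. Corank 1: A-series; mu = 4 gives A_4.

Type A_4, Milnor number mu = 4.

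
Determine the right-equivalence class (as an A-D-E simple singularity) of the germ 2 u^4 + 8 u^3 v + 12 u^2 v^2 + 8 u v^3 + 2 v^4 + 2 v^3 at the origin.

E_{6}

The Hessian of f at 0 is [[0, 0], [0, 0]] with rank 0, so corank 2. A Groebner basis of the Jacobian ideal J(f) in C{u,v} is {u^3 + 3*u^2*v, v^2}; counting standard monomials gives mu = 6. Corank 2; j^3 = 2*v^3 is a perfect cube, so E-series; the 4-jet and mu = 6 give E_6.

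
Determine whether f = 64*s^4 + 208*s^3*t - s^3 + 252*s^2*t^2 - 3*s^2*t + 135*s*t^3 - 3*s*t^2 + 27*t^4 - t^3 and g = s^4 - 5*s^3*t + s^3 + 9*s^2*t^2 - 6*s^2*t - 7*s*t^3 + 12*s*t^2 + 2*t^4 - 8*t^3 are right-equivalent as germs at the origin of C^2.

The Hessian of f at 0 is [[0, 0], [0, 0]] with rank 0, so corank 2. A Groebner basis of the Jacobian ideal J(f) in C{s,t} is {3*s^2/16 + 3*s*t/8 + t^4 + t^3/16 + 3*t^2/16, s^3 - 21*s^2/16 - 21*s*t/8 + 9*t^3/16 - 21*t^2/16, s^2*t + 15*s^2/16 + 15*s*t/8 - 11*t^3/16 + 15*t^2/16, -s^2/2 + s*t^2 - s*t + 5*t^3/6 - t^2/2}; counting standard monomials gives mu = 7. Corank 2; j^3 = -(s + t)^3 is a perfect cube, so E-series; the 4-jet and mu = 7 give E_7. The Hessian of g at 0 is [[0, 0], [0, 0]] with rank 0, so corank 2. A Groebner basis of the Jacobian ideal J(g) in C{s,t} is {3*s^2 - 12*s*t + t^4 + t^3 + 12*t^2, s^3 + 18*s^2 - 72*s*t - 2*t^3 + 72*t^2, s^2*t + 7*s^2 - 28*s*t - 5*t^3/3 + 28*t^2, 2*s^2 + s*t^2 - 8*s*t - 4*t^3/3 + 8*t^2}; counting standard monomials gives mu = 7. Corank 2; j^3 = (s - 2*t)^3 is a perfect cube, so E-series; the 4-jet and mu = 7 give E_7. Both have type E_7, hence right-equivalent.

Yes.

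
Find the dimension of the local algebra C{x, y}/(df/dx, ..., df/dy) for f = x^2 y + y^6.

7

The Hessian of f at 0 is [[0, 0], [0, 0]] with rank 0, so corank 2. A Groebner basis of the Jacobian ideal J(f) in C{x,y} is {x^2/6 + y^5, x^3, x*y}; counting standard monomials gives mu = 7. Corank 2; j^3 = x^2*y has shape L^2 M (L != M), so D-series; mu = 7 gives D_7.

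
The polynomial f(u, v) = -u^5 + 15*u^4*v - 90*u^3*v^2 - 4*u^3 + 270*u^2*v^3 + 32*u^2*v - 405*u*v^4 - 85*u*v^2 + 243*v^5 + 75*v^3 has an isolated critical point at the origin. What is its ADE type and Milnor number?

The Hessian of f at 0 is [[0, 0], [0, 0]] with rank 0, so corank 2. A Groebner basis of the Jacobian ideal J(f) in C{u,v} is {32*u*v/5 + v^4 - 16*v^2, u*v^2 - 5*v^3/2, u^2 - 11*u*v/2 + 15*v^2/2}; counting standard monomials gives mu = 6. Corank 2; j^3 = -(u - 3*v)*(2*u - 5*v)^2 has shape L^2 M (L != M), so D-series; mu = 6 gives D_6.

Type D6, Milnor number mu = 6.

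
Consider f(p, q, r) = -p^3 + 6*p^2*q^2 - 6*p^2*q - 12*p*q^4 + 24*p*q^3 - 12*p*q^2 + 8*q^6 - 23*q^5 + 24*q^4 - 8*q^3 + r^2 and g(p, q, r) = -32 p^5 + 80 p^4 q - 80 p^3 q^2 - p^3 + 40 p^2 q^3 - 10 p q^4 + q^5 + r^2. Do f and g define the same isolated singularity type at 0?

Yes.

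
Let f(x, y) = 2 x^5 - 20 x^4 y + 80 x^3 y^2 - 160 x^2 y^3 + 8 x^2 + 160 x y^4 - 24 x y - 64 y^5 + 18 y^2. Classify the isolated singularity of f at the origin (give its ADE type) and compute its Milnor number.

Type A_4, Milnor number mu = 4.

The Hessian of f at 0 is [[16, -24], [-24, 36]] with rank 1, so corank 1. A Groebner basis of the Jacobian ideal J(f) in C{x,y} is {y^4, x - 3*y/2}; counting standard monomials gives mu = 4. Corank 1: A-series; mu = 4 gives A_4.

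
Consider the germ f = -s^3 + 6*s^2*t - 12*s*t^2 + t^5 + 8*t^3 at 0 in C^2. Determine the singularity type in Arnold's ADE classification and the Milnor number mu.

Type E8, Milnor number mu = 8.

The Hessian of f at 0 is [[0, 0], [0, 0]] with rank 0, so corank 2. A Groebner basis of the Jacobian ideal J(f) in C{s,t} is {t^4, s^2 - 4*s*t + 4*t^2}; counting standard monomials gives mu = 8. Corank 2; j^3 = -(s - 2*t)^3 is a perfect cube, so E-series; the 5-jet and mu = 8 give E_8.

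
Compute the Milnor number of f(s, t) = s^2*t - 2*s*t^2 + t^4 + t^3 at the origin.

5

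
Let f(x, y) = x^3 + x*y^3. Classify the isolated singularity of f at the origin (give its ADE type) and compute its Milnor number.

Type E7, Milnor number mu = 7.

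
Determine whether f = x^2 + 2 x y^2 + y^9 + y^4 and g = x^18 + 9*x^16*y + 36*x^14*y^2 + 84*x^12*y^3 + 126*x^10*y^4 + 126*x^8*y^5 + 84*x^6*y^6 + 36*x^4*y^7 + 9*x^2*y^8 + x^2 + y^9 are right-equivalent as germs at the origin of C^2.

The Hessian of f at 0 is [[2, 0], [0, 0]] with rank 1, so corank 1. A Groebner basis of the Jacobian ideal J(f) in C{x,y} is {x^4, x + y^2}; counting standard monomials gives mu = 8. Corank 1: A-series; mu = 8 gives A_8. The Hessian of g at 0 is [[2, 0], [0, 0]] with rank 1, so corank 1. A Groebner basis of the Jacobian ideal J(g) in C{x,y} is {y^8, x}; counting standard monomials gives mu = 8. Corank 1: A-series; mu = 8 gives A_8. Both have type A_8, hence right-equivalent.

Yes.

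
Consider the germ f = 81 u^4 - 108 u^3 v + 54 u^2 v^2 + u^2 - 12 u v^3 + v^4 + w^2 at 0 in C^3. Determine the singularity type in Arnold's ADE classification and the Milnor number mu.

Type A_3, Milnor number mu = 3.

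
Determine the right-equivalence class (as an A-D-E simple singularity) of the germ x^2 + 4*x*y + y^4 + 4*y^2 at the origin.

A_{3}

The Hessian of f at 0 is [[2, 4], [4, 8]] with rank 1, so corank 1. A Groebner basis of the Jacobian ideal J(f) in C{x,y} is {y^3, x + 2*y}; counting standard monomials gives mu = 3. Corank 1: A-series; mu = 3 gives A_3.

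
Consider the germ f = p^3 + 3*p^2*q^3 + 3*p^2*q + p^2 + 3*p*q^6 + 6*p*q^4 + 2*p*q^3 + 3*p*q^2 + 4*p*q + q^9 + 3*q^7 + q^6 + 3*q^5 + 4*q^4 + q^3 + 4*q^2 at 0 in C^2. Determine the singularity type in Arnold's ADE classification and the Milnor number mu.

The Hessian of f at 0 is [[2, 4], [4, 8]] with rank 1, so corank 1. A Groebner basis of the Jacobian ideal J(f) in C{p,q} is {q^2, p + 2*q}; counting standard monomials gives mu = 2. Corank 1: A-series; mu = 2 gives A_2.

Type A_{2}, Milnor number mu = 2.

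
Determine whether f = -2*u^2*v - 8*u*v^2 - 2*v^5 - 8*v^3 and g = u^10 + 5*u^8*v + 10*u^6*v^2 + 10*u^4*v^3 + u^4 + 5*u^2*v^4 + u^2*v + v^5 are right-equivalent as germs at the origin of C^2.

Yes.

The Hessian of f at 0 has rank 0. Corank 2; j^3 = -2*v*(u + 2*v)^2 has shape L^2 M (L != M), so D-series; mu = 6 gives D_6. The Hessian of g at 0 has rank 0. Corank 2; j^3 = u^2*v has shape L^2 M (L != M), so D-series; mu = 6 gives D_6. Both have type D_6, hence right-equivalent.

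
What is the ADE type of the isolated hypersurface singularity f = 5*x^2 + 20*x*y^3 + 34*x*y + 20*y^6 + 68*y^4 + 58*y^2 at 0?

A1

The Hessian of f at 0 is [[10, 34], [34, 116]] with rank 2, so corank 0. A Groebner basis of the Jacobian ideal J(f) in C{x,y} is {x, y}; counting standard monomials gives mu = 1. Corank 0: nondegenerate Morse point, so A_1.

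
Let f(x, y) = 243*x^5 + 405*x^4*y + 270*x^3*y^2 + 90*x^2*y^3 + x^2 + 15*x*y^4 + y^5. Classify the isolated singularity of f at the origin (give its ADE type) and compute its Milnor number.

The Hessian of f at 0 has rank 1. Corank 1: A-series; mu = 4 gives A_4.

Type A_4, Milnor number mu = 4.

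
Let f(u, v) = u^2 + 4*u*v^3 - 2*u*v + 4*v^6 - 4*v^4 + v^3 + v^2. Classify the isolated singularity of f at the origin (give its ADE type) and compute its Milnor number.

Type A2, Milnor number mu = 2.

The Hessian of f at 0 is [[2, -2], [-2, 2]] with rank 1, so corank 1. A Groebner basis of the Jacobian ideal J(f) in C{u,v} is {v^2, u - v}; counting standard monomials gives mu = 2. Corank 1: A-series; mu = 2 gives A_2.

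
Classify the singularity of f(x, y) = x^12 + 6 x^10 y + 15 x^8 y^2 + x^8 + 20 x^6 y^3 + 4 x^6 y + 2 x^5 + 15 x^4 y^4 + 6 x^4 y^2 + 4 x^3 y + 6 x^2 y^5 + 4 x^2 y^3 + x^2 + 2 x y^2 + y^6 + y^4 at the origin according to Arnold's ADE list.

The Hessian of f at 0 is [[2, 0], [0, 0]] with rank 1, so corank 1. A Groebner basis of the Jacobian ideal J(f) in C{x,y} is {x^3, x^2*y, x + y^2}; counting standard monomials gives mu = 5. Corank 1: A-series; mu = 5 gives A_5.

A_{5}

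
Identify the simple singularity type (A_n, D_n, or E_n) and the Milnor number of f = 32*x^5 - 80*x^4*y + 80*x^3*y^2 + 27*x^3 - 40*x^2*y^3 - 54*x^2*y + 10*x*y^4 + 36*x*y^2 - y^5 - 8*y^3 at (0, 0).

Type E_{8}, Milnor number mu = 8.

The Hessian of f at 0 has rank 0. Corank 2; j^3 = (3*x - 2*y)^3 is a perfect cube, so E-series; the 5-jet and mu = 8 give E_8.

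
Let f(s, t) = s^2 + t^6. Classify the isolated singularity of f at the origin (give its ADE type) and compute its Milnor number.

Type A5, Milnor number mu = 5.

The Hessian of f at 0 is [[2, 0], [0, 0]] with rank 1, so corank 1. A Groebner basis of the Jacobian ideal J(f) in C{s,t} is {t^5, s}; counting standard monomials gives mu = 5. Corank 1: A-series; mu = 5 gives A_5.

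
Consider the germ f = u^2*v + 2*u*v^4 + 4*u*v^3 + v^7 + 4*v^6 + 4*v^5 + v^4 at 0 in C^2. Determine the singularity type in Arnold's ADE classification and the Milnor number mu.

The Hessian of f at 0 has rank 0. Corank 2; j^3 = u^2*v has shape L^2 M (L != M), so D-series; mu = 5 gives D_5.

Type D5, Milnor number mu = 5.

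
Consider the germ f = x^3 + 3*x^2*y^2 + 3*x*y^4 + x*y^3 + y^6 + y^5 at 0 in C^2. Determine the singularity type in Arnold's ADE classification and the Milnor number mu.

Type E7, Milnor number mu = 7.

The Hessian of f at 0 has rank 0. Corank 2; j^3 = x^3 is a perfect cube, so E-series; the 4-jet and mu = 7 give E_7.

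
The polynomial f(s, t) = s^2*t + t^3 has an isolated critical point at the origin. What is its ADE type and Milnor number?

Type D_{4}, Milnor number mu = 4.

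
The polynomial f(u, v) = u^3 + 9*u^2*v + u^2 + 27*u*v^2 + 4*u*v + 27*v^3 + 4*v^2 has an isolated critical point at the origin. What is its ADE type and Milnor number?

Type A2, Milnor number mu = 2.

The Hessian of f at 0 is [[2, 4], [4, 8]] with rank 1, so corank 1. A Groebner basis of the Jacobian ideal J(f) in C{u,v} is {v^2, u + 2*v}; counting standard monomials gives mu = 2. Corank 1: A-series; mu = 2 gives A_2.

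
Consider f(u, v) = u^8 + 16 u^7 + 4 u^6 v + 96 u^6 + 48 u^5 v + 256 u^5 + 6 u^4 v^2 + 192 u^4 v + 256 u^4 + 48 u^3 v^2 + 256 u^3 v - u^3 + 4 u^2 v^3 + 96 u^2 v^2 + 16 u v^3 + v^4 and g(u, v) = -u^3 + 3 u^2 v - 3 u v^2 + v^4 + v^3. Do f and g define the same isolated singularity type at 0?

The Hessian of f at 0 has rank 0. Corank 2; j^3 = -u^3 is a perfect cube, so E-series; the 4-jet and mu = 6 give E_6. The Hessian of g at 0 has rank 0. Corank 2; j^3 = -(u - v)^3 is a perfect cube, so E-series; the 4-jet and mu = 6 give E_6. Both have type E_6, hence right-equivalent.

Yes.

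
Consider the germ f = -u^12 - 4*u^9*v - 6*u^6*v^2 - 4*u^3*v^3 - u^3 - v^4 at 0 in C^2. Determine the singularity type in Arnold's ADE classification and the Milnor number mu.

The Hessian of f at 0 has rank 0. Corank 2; j^3 = -u^3 is a perfect cube, so E-series; the 4-jet and mu = 6 give E_6.

Type E_6, Milnor number mu = 6.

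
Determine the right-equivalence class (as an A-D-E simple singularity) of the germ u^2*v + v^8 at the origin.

D9

The Hessian of f at 0 has rank 0. Corank 2; j^3 = u^2*v has shape L^2 M (L != M), so D-series; mu = 9 gives D_9.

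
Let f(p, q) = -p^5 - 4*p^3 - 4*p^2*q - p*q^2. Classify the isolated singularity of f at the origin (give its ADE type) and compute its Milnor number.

Type D_6, Milnor number mu = 6.

The Hessian of f at 0 has rank 0. Corank 2; j^3 = -p*(2*p + q)^2 has shape L^2 M (L != M), so D-series; mu = 6 gives D_6.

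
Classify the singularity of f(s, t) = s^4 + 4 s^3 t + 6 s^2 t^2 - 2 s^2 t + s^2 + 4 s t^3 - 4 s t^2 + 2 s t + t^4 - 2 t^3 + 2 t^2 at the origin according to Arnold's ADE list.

A_{1}

The Hessian of f at 0 has rank 2. Corank 0: nondegenerate Morse point, so A_1.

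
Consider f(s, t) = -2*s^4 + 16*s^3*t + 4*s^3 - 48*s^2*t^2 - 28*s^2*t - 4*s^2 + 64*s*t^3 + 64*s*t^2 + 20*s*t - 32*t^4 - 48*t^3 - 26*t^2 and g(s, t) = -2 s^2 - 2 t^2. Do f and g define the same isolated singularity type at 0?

Yes.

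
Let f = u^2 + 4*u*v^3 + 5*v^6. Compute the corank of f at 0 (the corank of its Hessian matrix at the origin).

1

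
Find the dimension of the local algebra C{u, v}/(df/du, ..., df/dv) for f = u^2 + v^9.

The Hessian of f at 0 has rank 1. Corank 1: A-series; mu = 8 gives A_8.

8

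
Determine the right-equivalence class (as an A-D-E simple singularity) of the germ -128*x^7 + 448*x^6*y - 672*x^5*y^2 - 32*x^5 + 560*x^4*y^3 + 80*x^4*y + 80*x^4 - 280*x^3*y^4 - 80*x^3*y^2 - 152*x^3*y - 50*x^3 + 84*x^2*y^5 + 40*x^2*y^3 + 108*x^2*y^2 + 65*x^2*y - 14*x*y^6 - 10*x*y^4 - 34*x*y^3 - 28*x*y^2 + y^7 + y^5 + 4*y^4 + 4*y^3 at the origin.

The Hessian of f at 0 has rank 0. Corank 2; j^3 = -(2*x - y)*(5*x - 2*y)^2 has shape L^2 M (L != M), so D-series; mu = 8 gives D_8.

D_{8}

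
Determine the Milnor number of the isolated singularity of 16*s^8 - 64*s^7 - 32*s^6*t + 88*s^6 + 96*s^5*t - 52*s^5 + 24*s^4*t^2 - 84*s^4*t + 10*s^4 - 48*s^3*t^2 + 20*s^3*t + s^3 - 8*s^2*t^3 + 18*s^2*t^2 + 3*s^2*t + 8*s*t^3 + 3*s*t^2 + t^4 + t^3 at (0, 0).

6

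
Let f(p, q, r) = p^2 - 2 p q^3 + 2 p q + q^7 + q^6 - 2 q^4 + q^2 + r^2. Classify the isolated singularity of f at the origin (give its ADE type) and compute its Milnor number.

Type A6, Milnor number mu = 6.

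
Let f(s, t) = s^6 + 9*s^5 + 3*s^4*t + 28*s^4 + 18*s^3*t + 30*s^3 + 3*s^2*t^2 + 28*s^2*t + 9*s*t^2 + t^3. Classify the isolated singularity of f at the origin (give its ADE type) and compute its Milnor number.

The Hessian of f at 0 has rank 0. Corank 2; j^3 = (3*s + t)*(10*s^2 + 6*s*t + t^2) splits into three distinct lines over C (the quadratic factor has nonzero discriminant), so D_4.

Type D4, Milnor number mu = 4.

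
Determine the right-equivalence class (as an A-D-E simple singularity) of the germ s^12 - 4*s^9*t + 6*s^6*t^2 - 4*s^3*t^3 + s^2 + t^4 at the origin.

A3

The Hessian of f at 0 has rank 1. Corank 1: A-series; mu = 3 gives A_3.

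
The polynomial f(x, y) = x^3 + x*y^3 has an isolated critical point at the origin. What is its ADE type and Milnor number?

The Hessian of f at 0 has rank 0. Corank 2; j^3 = x^3 is a perfect cube, so E-series; the 4-jet and mu = 7 give E_7.

Type E7, Milnor number mu = 7.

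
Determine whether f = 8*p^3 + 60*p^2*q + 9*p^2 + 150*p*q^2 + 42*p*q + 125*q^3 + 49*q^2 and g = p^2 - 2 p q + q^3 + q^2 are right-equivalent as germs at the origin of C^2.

Yes.

The Hessian of f at 0 has rank 1. Corank 1: A-series; mu = 2 gives A_2. The Hessian of g at 0 has rank 1. Corank 1: A-series; mu = 2 gives A_2. Both have type A_2, hence right-equivalent.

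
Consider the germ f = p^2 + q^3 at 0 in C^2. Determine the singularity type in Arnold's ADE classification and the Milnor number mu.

Type A2, Milnor number mu = 2.

The Hessian of f at 0 has rank 1. Corank 1: A-series; mu = 2 gives A_2.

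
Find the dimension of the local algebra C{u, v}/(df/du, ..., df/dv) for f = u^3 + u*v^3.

7

The Hessian of f at 0 has rank 0. Corank 2; j^3 = u^3 is a perfect cube, so E-series; the 4-jet and mu = 7 give E_7.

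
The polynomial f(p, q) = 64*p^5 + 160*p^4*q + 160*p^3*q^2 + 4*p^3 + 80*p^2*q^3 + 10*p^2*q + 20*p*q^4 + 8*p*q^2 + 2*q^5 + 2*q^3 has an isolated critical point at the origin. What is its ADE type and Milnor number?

The Hessian of f at 0 has rank 0. Corank 2; j^3 = 2*(p + q)^2*(2*p + q) has shape L^2 M (L != M), so D-series; mu = 6 gives D_6.

Type D_6, Milnor number mu = 6.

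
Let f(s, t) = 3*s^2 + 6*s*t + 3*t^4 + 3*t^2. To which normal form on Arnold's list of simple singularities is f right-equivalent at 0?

A_{3}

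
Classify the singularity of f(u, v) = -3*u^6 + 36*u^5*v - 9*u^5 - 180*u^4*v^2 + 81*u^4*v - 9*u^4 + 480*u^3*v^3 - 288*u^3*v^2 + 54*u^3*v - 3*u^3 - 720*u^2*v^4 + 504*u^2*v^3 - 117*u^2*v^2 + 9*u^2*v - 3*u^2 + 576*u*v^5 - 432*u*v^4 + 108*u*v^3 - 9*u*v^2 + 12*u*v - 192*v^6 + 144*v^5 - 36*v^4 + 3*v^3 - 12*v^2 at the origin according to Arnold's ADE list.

A2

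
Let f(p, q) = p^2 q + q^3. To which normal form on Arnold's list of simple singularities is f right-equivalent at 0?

D_4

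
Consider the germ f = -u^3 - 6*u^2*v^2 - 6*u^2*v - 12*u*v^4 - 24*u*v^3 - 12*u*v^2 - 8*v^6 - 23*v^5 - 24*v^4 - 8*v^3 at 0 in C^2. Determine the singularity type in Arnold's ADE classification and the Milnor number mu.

Type E8, Milnor number mu = 8.

The Hessian of f at 0 is [[0, 0], [0, 0]] with rank 0, so corank 2. A Groebner basis of the Jacobian ideal J(f) in C{u,v} is {v^4, u^3 + 6*u^2*v - 3*u^2 - 12*u*v - 16*v^3 - 12*v^2, u^2/4 + u*v^2 + u*v + 2*v^3 + v^2}; counting standard monomials gives mu = 8. Corank 2; j^3 = -(u + 2*v)^3 is a perfect cube, so E-series; the 5-jet and mu = 8 give E_8.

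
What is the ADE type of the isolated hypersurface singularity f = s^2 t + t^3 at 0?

The Hessian of f at 0 is [[0, 0], [0, 0]] with rank 0, so corank 2. A Groebner basis of the Jacobian ideal J(f) in C{s,t} is {t^3, s^2 + 3*t^2, s*t}; counting standard monomials gives mu = 4. Corank 2; j^3 = t*(s^2 + t^2) splits into three distinct lines over C (the quadratic factor has nonzero discriminant), so D_4.

D_{4}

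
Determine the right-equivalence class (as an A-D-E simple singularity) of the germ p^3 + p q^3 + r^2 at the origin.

The Hessian of f at 0 is [[0, 0, 0], [0, 0, 0], [0, 0, 2]] with rank 1, so corank 2. A Groebner basis of the Jacobian ideal J(f) in C{p,q,r} is {p^3, p*q^2, 3*p^2 + q^3, r}; counting standard monomials gives mu = 7. Corank 2; j^3 = p^3 is a perfect cube, so E-series; the 4-jet and mu = 7 give E_7.

E7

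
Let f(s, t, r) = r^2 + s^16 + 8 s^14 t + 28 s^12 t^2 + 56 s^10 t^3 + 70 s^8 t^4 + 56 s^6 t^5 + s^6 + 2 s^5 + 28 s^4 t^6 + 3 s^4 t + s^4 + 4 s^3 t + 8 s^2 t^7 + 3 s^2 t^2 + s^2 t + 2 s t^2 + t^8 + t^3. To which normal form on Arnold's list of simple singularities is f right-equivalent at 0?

D_9

The Hessian of f at 0 has rank 1. Corank 2; j^3 = t*(s + t)^2 has shape L^2 M (L != M), so D-series; mu = 9 gives D_9.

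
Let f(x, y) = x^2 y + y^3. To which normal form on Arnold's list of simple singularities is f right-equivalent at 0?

D_{4}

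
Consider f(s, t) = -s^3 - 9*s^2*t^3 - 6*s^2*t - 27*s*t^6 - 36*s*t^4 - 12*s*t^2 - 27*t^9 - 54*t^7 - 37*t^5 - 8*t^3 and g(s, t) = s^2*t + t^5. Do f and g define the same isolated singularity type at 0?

No.

The Hessian of f at 0 is [[0, 0], [0, 0]] with rank 0, so corank 2. A Groebner basis of the Jacobian ideal J(f) in C{s,t} is {s^2/6 + s*t^3 + 2*s*t/3 + 2*t^2/3, t^4, s^3 - 12*s*t^2 - 16*t^3, s^2*t + 4*s*t^2 + 4*t^3}; counting standard monomials gives mu = 8. Corank 2; j^3 = -(s + 2*t)^3 is a perfect cube, so E-series; the 5-jet and mu = 8 give E_8. The Hessian of g at 0 is [[0, 0], [0, 0]] with rank 0, so corank 2. A Groebner basis of the Jacobian ideal J(g) in C{s,t} is {s^2/5 + t^4, s^3, s*t}; counting standard monomials gives mu = 6. Corank 2; j^3 = s^2*t has shape L^2 M (L != M), so D-series; mu = 6 gives D_6. f is E_8 but g is D_6, hence not right-equivalent.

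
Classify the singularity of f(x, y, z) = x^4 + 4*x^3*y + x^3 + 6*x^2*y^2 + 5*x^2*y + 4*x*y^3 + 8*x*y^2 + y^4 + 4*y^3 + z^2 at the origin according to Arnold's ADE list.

D_{5}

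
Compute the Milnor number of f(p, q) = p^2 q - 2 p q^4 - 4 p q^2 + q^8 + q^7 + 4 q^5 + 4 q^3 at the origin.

9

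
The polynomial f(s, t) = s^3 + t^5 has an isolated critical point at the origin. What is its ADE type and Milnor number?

The Hessian of f at 0 has rank 0. Corank 2; j^3 = s^3 is a perfect cube, so E-series; the 5-jet and mu = 8 give E_8.

Type E_{8}, Milnor number mu = 8.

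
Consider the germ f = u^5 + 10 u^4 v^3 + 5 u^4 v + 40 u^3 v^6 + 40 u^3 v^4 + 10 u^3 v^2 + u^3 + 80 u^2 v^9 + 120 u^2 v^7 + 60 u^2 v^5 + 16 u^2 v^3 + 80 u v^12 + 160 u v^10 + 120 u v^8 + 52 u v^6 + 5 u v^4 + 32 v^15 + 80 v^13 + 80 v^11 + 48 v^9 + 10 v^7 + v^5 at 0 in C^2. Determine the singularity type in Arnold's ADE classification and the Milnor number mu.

The Hessian of f at 0 has rank 0. Corank 2; j^3 = u^3 is a perfect cube, so E-series; the 5-jet and mu = 8 give E_8.

Type E_{8}, Milnor number mu = 8.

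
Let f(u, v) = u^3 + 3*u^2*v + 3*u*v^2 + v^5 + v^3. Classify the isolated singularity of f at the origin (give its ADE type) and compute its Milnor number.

Type E8, Milnor number mu = 8.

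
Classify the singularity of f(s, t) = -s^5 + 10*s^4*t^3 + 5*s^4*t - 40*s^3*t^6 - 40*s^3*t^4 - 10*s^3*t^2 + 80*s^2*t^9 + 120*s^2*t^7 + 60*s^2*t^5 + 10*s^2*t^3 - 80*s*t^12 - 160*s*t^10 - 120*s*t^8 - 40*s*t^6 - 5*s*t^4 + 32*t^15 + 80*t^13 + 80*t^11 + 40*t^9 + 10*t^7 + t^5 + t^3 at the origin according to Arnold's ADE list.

The Hessian of f at 0 is [[0, 0], [0, 0]] with rank 0, so corank 2. A Groebner basis of the Jacobian ideal J(f) in C{s,t} is {s^4 - 4*s^3*t, t^2}; counting standard monomials gives mu = 8. Corank 2; j^3 = t^3 is a perfect cube, so E-series; the 5-jet and mu = 8 give E_8.

E_{8}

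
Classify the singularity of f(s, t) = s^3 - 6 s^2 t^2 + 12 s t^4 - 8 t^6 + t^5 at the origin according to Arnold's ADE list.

E_{8}

The Hessian of f at 0 has rank 0. Corank 2; j^3 = s^3 is a perfect cube, so E-series; the 5-jet and mu = 8 give E_8.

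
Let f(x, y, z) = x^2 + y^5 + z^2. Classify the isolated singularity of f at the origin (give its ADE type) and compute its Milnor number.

Type A_{4}, Milnor number mu = 4.

The Hessian of f at 0 has rank 2. Corank 1: A-series; mu = 4 gives A_4.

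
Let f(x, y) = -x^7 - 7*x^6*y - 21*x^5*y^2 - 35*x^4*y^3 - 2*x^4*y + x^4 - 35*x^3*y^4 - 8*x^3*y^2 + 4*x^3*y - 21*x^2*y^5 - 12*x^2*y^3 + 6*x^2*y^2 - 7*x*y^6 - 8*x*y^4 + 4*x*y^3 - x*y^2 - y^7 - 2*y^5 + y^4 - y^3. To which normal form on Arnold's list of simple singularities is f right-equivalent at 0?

The Hessian of f at 0 is [[0, 0], [0, 0]] with rank 0, so corank 2. A Groebner basis of the Jacobian ideal J(f) in C{x,y} is {x^3 - y^2/4, y^3, x*y + y^2}; counting standard monomials gives mu = 5. Corank 2; j^3 = -y^2*(x + y) has shape L^2 M (L != M), so D-series; mu = 5 gives D_5.

D_{5}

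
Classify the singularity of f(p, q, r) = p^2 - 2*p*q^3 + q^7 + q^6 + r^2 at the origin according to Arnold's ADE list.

A_6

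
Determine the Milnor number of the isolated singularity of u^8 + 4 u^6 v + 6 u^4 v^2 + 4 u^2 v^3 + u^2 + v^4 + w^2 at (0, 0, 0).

3

The Hessian of f at 0 has rank 2. Corank 1: A-series; mu = 3 gives A_3.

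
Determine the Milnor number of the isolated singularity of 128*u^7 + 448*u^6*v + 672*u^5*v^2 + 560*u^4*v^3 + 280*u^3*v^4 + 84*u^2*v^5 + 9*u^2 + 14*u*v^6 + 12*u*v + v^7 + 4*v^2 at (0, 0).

6

The Hessian of f at 0 has rank 1. Corank 1: A-series; mu = 6 gives A_6.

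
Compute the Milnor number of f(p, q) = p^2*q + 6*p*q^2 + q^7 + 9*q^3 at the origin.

8

The Hessian of f at 0 is [[0, 0], [0, 0]] with rank 0, so corank 2. A Groebner basis of the Jacobian ideal J(f) in C{p,q} is {p^2/7 + q^6 - 9*q^2/7, p^3 + 27*q^3, p*q + 3*q^2}; counting standard monomials gives mu = 8. Corank 2; j^3 = q*(p + 3*q)^2 has shape L^2 M (L != M), so D-series; mu = 8 gives D_8.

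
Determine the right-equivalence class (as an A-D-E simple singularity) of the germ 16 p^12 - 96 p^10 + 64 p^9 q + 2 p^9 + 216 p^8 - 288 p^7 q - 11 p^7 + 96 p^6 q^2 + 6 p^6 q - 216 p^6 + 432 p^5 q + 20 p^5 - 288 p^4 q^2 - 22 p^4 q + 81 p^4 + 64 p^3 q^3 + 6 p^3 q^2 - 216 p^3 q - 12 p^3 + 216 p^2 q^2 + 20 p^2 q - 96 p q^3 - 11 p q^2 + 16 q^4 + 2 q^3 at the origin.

The Hessian of f at 0 has rank 0. Corank 2; j^3 = -(2*p - q)^2*(3*p - 2*q) has shape L^2 M (L != M), so D-series; mu = 5 gives D_5.

D_5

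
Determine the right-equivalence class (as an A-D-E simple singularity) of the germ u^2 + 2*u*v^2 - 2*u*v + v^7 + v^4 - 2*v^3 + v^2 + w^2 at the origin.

A6

The Hessian of f at 0 has rank 2. Corank 1: A-series; mu = 6 gives A_6.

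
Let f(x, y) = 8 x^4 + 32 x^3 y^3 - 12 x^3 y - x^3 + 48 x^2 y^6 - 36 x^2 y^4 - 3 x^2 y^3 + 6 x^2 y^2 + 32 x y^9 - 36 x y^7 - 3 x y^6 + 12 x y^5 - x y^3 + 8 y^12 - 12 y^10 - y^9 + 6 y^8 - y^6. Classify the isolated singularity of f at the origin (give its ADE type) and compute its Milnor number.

Type E_{7}, Milnor number mu = 7.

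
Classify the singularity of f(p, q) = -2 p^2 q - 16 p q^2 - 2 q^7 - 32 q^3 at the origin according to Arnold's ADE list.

D8

The Hessian of f at 0 has rank 0. Corank 2; j^3 = -2*q*(p + 4*q)^2 has shape L^2 M (L != M), so D-series; mu = 8 gives D_8.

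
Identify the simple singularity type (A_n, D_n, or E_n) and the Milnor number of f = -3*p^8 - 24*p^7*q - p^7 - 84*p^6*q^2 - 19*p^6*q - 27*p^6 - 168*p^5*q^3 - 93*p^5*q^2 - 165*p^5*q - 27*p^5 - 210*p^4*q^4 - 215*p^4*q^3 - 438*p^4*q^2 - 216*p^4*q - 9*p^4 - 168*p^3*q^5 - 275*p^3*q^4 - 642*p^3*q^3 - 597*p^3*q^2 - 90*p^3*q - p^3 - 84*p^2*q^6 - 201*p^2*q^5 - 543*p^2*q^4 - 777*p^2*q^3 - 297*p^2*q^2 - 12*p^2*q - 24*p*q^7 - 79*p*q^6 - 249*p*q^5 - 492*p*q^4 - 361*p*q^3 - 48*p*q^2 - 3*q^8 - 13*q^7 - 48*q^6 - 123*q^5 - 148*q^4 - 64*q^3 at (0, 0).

Type E_7, Milnor number mu = 7.

The Hessian of f at 0 is [[0, 0], [0, 0]] with rank 0, so corank 2. A Groebner basis of the Jacobian ideal J(f) in C{p,q} is {-p^2/708 - 2*p*q/177 + q^4 - q^3/2124 - 4*q^2/177, p^3 + 323*p^2/177 + 2584*p*q/177 + 34307*q^3/531 + 5168*q^2/177, p^2*q - 647*p^2/2124 - 1294*p*q/531 - 102599*q^3/6372 - 2588*q^2/531, 9*p^2/236 + p*q^2 + 18*p*q/59 + 947*q^3/236 + 36*q^2/59}; counting standard monomials gives mu = 7. Corank 2; j^3 = -(p + 4*q)^3 is a perfect cube, so E-series; the 4-jet and mu = 7 give E_7.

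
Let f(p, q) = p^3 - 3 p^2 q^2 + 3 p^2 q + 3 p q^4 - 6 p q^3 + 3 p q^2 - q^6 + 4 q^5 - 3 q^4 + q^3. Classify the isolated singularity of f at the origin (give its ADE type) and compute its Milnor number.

Type E8, Milnor number mu = 8.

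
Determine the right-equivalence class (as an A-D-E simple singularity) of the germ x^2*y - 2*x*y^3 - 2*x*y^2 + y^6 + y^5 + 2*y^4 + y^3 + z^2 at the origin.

D7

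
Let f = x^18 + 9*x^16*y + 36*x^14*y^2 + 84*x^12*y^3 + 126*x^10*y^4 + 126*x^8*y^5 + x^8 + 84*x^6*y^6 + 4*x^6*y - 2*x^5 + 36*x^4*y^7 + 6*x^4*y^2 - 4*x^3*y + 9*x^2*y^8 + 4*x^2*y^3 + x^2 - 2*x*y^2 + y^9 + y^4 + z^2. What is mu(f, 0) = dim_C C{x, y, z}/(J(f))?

8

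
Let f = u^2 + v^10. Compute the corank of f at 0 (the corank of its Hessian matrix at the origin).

Hessian at 0 has rank 1.

1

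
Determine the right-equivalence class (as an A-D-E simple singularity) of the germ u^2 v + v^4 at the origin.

D_5

The Hessian of f at 0 is [[0, 0], [0, 0]] with rank 0, so corank 2. A Groebner basis of the Jacobian ideal J(f) in C{u,v} is {u^3, u^2/4 + v^3, u*v}; counting standard monomials gives mu = 5. Corank 2; j^3 = u^2*v has shape L^2 M (L != M), so D-series; mu = 5 gives D_5.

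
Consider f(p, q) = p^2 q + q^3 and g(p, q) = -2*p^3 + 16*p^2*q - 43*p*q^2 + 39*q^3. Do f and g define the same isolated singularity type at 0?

Yes.

The Hessian of f at 0 has rank 0. Corank 2; j^3 = q*(p^2 + q^2) splits into three distinct lines over C (the quadratic factor has nonzero discriminant), so D_4. The Hessian of g at 0 has rank 0. Corank 2; j^3 = -(p - 3*q)*(2*p^2 - 10*p*q + 13*q^2) splits into three distinct lines over C (the quadratic factor has nonzero discriminant), so D_4. Both have type D_4, hence right-equivalent.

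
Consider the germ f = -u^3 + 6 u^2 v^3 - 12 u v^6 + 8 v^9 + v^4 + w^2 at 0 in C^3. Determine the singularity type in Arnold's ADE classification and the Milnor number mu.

Type E6, Milnor number mu = 6.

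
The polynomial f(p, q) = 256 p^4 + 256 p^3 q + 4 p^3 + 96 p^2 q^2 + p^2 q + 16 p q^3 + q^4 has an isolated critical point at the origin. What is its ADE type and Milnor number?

Type D5, Milnor number mu = 5.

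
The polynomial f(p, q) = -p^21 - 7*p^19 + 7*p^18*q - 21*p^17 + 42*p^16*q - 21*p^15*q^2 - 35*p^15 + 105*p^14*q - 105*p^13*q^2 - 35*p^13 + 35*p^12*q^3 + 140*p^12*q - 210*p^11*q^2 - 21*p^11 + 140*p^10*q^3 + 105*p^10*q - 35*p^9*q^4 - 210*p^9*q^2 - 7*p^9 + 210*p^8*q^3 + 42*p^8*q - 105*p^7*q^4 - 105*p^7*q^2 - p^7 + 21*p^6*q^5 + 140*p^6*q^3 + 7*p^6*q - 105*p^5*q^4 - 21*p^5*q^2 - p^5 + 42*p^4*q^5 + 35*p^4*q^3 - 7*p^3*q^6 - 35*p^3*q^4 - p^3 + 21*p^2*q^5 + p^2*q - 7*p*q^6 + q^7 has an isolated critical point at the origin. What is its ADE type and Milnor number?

Type D_8, Milnor number mu = 8.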